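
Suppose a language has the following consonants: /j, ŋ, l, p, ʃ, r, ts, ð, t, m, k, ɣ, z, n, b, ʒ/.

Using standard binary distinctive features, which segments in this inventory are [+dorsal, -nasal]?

j, k, ɣ

Checking each segment against [+dorsal], [-nasal]: /j/ (palatal glide), /k/ (voiceless velar stop), /ɣ/ (voiced velar fricative) satisfy every feature; every other segment in the inventory fails at least one.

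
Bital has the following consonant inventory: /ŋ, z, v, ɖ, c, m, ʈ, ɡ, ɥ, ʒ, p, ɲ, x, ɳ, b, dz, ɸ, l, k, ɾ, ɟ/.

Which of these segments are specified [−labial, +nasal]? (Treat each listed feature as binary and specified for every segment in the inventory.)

ŋ, ɲ, ɳ

First, the [−labial] segments are /ŋ, z, ɖ, c, ʈ, ɡ, ʒ, ɲ, x, ɳ, dz, l, k, ɾ, ɟ/.
Intersecting with [+nasal] leaves /ŋ, ɲ, ɳ/.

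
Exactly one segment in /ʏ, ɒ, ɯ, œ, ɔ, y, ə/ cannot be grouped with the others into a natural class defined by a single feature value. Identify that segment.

ɒ

/ʏ, ə, ɯ, ɔ, y, œ/ are all [−low], but /ɒ/ (low back rounded vowel) is [+low]. No other single segment can be removed to leave a set sharing one feature value that the removed segment lacks, so /ɒ/ is the odd one out.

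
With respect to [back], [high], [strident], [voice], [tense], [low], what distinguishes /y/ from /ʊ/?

[back], [tense]

The two segments share [+high], [−strident], [+voice], [−low]. The only features from the list on which they differ: /y/ is [−back] while /ʊ/ is [+back]; /y/ is [+tense] while /ʊ/ is [−tense].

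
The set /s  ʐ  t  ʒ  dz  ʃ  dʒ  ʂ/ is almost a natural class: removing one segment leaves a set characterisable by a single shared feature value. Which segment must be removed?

[strident] groups all but one: /dʒ, dz, s, ʐ, ʃ, ʒ, ʂ/ share [+strident] while /t/ (voiceless alveolar stop) alone is [-strident]. Removing any other segment would not leave a single-feature class that excludes it.

t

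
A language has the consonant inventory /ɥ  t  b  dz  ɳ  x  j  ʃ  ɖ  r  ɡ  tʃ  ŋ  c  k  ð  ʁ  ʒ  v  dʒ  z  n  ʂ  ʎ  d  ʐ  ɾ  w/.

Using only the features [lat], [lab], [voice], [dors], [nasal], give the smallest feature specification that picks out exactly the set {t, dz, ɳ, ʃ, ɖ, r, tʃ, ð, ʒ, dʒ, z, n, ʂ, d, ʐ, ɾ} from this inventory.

The class [−labial], [−dorsal] has exactly /t, dz, ɳ, ʃ, ɖ, r, tʃ, ð, ʒ, dʒ, z, n, ʂ, d, ʐ, ɾ/ as its extension in this inventory. No smaller conjunction from the listed features achieves this: [−dorsal] alone would also admit /b, v/; [−labial] alone would also admit /x, j, ɡ, ŋ, …/; and checking the remaining single features turns up none with this extension.

[−lab, −dors]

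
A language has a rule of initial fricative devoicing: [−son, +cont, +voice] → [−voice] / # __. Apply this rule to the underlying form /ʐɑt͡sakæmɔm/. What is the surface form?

The only segment in the rule's environment that also matches [−son, +cont, +voice] is /ʐ/. Applying [−voice] turns the voiced retroflex fricative into /ʂ/ (voiceless retroflex fricative), giving [ʂɑt͡sakæmɔm].

[ʂɑt͡sakæmɔm]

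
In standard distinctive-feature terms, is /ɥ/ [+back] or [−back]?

As the labial-palatal glide, /ɥ/ is [−back].

[−back]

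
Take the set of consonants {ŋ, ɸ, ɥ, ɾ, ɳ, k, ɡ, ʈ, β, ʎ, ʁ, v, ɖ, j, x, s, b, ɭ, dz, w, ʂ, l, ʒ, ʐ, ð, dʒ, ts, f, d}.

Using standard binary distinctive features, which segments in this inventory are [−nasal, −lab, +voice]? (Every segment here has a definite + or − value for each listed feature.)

First, the [−nasal] segments are /ɸ, ɥ, ɾ, k, ɡ, ʈ, β, ʎ, ʁ, v, ɖ, j, x, s, b, ɭ, dz, w, ʂ, l, ʒ, ʐ, ð, dʒ, ts, f, d/.
Then [−labial] gives /ɾ, k, ɡ, ʈ, ʎ, ʁ, ɖ, j, x, s, ɭ, dz, ʂ, l, ʒ, ʐ, ð, dʒ, ts, d/.
Intersecting with [+voice] leaves /ɾ, ɡ, ʎ, ʁ, ɖ, j, ɭ, dz, l, ʒ, ʐ, ð, dʒ, d/.

ɾ, ɡ, ʎ, ʁ, ɖ, j, ɭ, dz, l, ʒ, ʐ, ð, dʒ, d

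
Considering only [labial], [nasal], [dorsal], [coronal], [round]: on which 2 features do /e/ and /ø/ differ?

[labial], [round]

/e/ (mid front unrounded tense vowel) and /ø/ (mid front rounded tense vowel) agree on [−nasal], [+dorsal], [−coronal]. They differ on [labial] (/e/ [−], /ø/ [+]), [round] (/e/ [−], /ø/ [+]).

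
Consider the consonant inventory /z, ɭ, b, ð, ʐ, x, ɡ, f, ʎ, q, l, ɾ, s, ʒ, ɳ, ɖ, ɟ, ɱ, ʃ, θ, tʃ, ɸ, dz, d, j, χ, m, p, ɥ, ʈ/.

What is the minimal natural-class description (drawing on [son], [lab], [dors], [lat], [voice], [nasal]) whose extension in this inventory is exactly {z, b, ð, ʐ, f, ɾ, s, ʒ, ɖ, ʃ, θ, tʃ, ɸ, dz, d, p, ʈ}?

/z, b, ð, ʐ, f, ɾ, s, ʒ, ɖ, ʃ, θ, tʃ, ɸ, dz, d, p, ʈ/ are all [−nasal], [−lateral], [−dorsal], and no other segment in the inventory matches all three values. Dropping any one of them over-generates: [−lateral, −dorsal] alone would also admit /ɳ, ɱ, m/; [−nasal, −dorsal] alone would also admit /ɭ, l/; [−nasal, −lateral] alone would also admit /x, ɡ, q, ɟ, …/. No other combination of two listed features picks out exactly this set either, so fewer than three features will not do.

[−nasal, −lat, −dors]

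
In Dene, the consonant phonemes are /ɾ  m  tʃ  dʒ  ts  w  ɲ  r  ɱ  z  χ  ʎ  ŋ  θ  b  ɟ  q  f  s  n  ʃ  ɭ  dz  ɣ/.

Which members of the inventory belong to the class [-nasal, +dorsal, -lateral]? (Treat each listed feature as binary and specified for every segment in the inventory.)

Eliminate segments failing any feature: /ɾ, tʃ, dʒ, ts, r, z, θ, b, f, s, ʃ, ɭ, dz/ are [-dorsal]; /m, ɲ, ɱ, ŋ, n/ are [+nasal]; /ʎ/ is [+lateral]. The remaining /w, χ, ɟ, q, ɣ/ satisfy [-nasal], [+dorsal], [-lateral].

w, χ, ɟ, q, ɣ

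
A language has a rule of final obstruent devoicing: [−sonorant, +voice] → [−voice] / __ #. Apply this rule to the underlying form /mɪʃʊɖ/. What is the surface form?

/ɖ/ satisfies [−sonorant, +voice] and sits in __ #. The [−voice] counterpart of the voiced retroflex stop is /ʈ/. Other segments in /mɪʃʊɖ/ either fail the structural description or are not in the environment, so the surface form is [mɪʃʊʈ].

[mɪʃʊʈ]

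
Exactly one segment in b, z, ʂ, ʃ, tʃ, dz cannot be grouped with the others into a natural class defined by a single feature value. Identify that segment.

/ʃ, tʃ, ʂ, z, dz/ are all [+strident], but /b/ (voiced bilabial stop) is [-strident]. No other single segment can be removed to leave a set sharing one feature value that the removed segment lacks, so /b/ is the odd one out.

b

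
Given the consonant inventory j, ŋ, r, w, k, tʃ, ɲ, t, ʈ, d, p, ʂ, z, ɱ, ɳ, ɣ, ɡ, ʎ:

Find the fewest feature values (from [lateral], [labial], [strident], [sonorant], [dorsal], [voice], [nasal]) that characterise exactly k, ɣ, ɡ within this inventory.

[−sonorant, +dorsal]

The class [−sonorant], [+dorsal] has exactly /k, ɣ, ɡ/ as its extension in this inventory. No smaller conjunction from the listed features achieves this: [+dorsal] alone would also admit /j, ŋ, w, ɲ, …/; [−sonorant] alone would also admit /tʃ, t, ʈ, d, …/; and checking the remaining single features turns up none with this extension.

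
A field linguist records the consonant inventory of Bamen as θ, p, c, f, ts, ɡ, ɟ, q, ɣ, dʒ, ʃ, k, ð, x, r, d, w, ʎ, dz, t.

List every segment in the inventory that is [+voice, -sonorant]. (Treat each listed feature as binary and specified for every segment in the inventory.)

Checking each segment against [+voice], [-sonorant]: /ɡ/ (voiced velar stop), /ɟ/ (voiced palatal stop), /ɣ/ (voiced velar fricative), /dʒ/ (voiced postalveolar affricate), /ð/ (voiced dental fricative), /d/ (voiced alveolar stop), among others, satisfy every feature; every other segment in the inventory fails at least one.

ɡ, ɟ, ɣ, dʒ, ð, d, dz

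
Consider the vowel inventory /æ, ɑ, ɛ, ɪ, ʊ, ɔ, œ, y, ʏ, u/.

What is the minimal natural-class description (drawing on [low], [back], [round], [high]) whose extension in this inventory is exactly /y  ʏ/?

[+high, -back, +round]

/y, ʏ/ are all [+high], [-back], [+round], and no other segment in the inventory matches all three values. Dropping any one of them over-generates: [-back, +round] alone would also admit /œ/; [+high, +round] alone would also admit /ʊ, u/; [+high, -back] alone would also admit /ɪ/. No other combination of two listed features picks out exactly this set either, so fewer than three features will not do.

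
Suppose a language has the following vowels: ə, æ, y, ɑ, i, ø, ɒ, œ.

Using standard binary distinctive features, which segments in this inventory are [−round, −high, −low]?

Among the inventory, the [−round] segments are /ə, æ, ɑ, i/.
Within that set, [−high] gives /ə, æ, ɑ/.
Of those, [−low] leaves /ə/.

ə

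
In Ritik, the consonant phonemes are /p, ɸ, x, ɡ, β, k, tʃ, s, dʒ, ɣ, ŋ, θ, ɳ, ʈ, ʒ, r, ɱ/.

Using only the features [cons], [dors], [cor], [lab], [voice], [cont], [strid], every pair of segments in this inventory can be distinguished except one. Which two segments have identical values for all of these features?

/ŋ/ (velar nasal) and /ɡ/ (voiced velar stop) are both [+consonantal], [+dorsal], [-coronal], [-labial], [+voice], [-continuant], [-strident], so none of the listed features separates them. (They do differ in [sonorant] and [nasal], which are not among the given features.) Every other pair in the inventory differs on at least one listed feature.

ŋ, ɡ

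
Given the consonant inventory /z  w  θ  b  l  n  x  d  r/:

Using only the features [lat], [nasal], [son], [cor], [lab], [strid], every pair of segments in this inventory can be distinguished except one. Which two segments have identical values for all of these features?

Both /θ/ and /d/ are [-lateral], [-nasal], [-sonorant], [+coronal], [-labial], [-strident]. Since the list omits [voice], [continuant] and [distributed] — which do distinguish the voiceless dental fricative from the voiced alveolar stop — this pair collapses; all other pairs remain distinct.

θ, d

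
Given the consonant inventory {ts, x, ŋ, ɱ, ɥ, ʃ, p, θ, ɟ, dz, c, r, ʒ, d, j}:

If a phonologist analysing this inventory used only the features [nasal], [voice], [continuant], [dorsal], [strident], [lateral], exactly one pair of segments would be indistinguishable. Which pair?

On the given features, /ɥ/ and /j/ have an identical profile: [−nasal], [+voice], [+continuant], [+dorsal], [−strident], [−lateral]. No other two segments in the inventory coincide on all 6 features. (They do differ in [labial] and [round], which are not among the given features.)

ɥ, j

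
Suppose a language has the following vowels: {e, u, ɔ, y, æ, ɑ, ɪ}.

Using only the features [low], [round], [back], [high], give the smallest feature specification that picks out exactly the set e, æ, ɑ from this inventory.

[−high, −round]

Every target segment is [−high], [−round]; each remaining inventory member fails at least one of these. Each conjunct is needed — [−round] alone would also admit /ɪ/; [−high] alone would also admit /ɔ/ — and no other single listed feature has exactly this extension, so two is the minimum.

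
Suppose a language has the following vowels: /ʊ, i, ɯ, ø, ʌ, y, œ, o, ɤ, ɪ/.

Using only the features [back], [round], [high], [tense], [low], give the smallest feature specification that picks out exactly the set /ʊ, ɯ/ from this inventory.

The class [+high], [+back] has exactly /ʊ, ɯ/ as its extension in this inventory. No smaller conjunction from the listed features achieves this: [+back] alone would also admit /ʌ, o, ɤ/; [+high] alone would also admit /i, y, ɪ/; and checking the remaining single features turns up none with this extension.

[+high, +back]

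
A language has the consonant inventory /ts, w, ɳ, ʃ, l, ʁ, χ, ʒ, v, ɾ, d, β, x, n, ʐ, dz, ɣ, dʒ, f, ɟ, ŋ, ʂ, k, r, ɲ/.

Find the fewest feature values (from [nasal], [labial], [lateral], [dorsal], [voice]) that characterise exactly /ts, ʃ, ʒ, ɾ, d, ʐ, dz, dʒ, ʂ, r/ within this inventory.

[−nasal, −lateral, −labial, −dorsal]

/ts, ʃ, ʒ, ɾ, d, ʐ, dz, dʒ, ʂ, r/ are all [−nasal], [−lateral], [−labial], [−dorsal], and no other segment in the inventory matches all four values. Dropping any one of them over-generates: [−lateral, −labial, −dorsal] alone would also admit /ɳ, n/; [−nasal, −labial, −dorsal] alone would also admit /l/; [−nasal, −lateral, −dorsal] alone would also admit /v, β, f/; [−nasal, −lateral, −labial] alone would also admit /ʁ, χ, x, ɣ, …/. No other combination of three listed features picks out exactly this set either, so fewer than four features will not do.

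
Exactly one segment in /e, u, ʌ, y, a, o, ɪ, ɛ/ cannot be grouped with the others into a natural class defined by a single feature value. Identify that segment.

a

The remaining segments after removing /a/ share [-low]; /a/ (low unrounded vowel) is [+low]. For every other candidate removal, the leftover set fails to share any single feature value that the removed segment lacks.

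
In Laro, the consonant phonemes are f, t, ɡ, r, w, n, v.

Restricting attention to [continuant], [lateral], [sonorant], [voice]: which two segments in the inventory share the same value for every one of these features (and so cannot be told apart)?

w, r

Both /w/ and /r/ are [+continuant], [−lateral], [+sonorant], [+voice]. Since the list omits [labial], [round], [coronal] and [dorsal] — which do distinguish the labial-velar glide from the alveolar trill — this pair collapses; all other pairs remain distinct.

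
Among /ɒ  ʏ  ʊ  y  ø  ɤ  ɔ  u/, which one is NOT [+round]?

Every segment except /ɤ/ is [+round]. /ɤ/ (mid back unrounded tense vowel) is [-round], so it is the exception.

ɤ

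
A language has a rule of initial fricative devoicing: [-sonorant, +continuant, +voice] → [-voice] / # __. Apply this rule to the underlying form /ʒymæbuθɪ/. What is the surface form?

Only the initial segment /ʒ/ is both word-initial and matches the structural description. It is a voiced postalveolar fricative, so [-sonorant, +continuant, +voice] holds; changing it to [-voice] with all other features held fixed yields /ʃ/ (voiceless postalveolar fricative). No other segment meets both the structural description and the environment, so the output is [ʃymæbuθɪ].

[ʃymæbuθɪ]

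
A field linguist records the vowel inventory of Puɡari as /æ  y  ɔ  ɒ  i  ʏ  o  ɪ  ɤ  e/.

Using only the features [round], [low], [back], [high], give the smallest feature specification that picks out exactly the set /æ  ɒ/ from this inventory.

[+low]

/æ, ɒ/ are exactly the [+low] segments in the inventory, so a single feature suffices.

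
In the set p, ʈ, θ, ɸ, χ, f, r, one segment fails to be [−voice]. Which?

r

/χ, ʈ, θ, f, ɸ, p/ are all [−voice]; /r/ (alveolar trill) is [+voice].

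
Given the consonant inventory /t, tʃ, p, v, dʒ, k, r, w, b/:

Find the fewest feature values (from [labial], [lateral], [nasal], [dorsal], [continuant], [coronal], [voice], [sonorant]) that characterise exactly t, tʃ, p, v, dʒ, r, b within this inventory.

The target set is precisely the extension of [-dorsal] in this inventory.

[-dorsal]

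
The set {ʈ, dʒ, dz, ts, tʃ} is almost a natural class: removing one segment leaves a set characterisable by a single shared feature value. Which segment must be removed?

ʈ

/tʃ, dʒ, ts, dz/ are all [+delayed release], but /ʈ/ (voiceless retroflex stop) is [-delayed release]. No other single segment can be removed to leave a set sharing one feature value that the removed segment lacks, so /ʈ/ is the odd one out.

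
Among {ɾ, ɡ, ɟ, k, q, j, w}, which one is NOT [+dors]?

ɾ

/ɾ/ is the alveolar tap, which is [−dorsal]; the rest — /q, j, ɟ, ɡ, w, k/ — are [+dorsal].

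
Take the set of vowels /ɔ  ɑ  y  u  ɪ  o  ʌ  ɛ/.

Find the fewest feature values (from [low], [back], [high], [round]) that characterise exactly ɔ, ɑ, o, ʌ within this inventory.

[−high, +back]

/ɔ, ɑ, o, ʌ/ are all [−high], [+back], and no other segment in the inventory matches both values. Dropping any one of them over-generates: [+back] alone would also admit /u/; [−high] alone would also admit /ɛ/. No other single listed feature picks out exactly this set either, so fewer than two features will not do.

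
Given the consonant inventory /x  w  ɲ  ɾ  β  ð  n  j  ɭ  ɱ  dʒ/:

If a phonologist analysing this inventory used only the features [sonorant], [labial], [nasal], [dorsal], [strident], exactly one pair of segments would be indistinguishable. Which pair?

/ɭ/ (retroflex lateral approximant) and /ɾ/ (alveolar tap) are both [+sonorant], [-labial], [-nasal], [-dorsal], [-strident], so none of the listed features separates them. (They do differ in [lateral] and [anterior], which are not among the given features.) Every other pair in the inventory differs on at least one listed feature.

ɭ, ɾ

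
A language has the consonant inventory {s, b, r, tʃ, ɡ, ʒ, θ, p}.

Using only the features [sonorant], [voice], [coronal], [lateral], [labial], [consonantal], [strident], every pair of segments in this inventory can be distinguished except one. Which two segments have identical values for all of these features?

s, tʃ

Both /s/ and /tʃ/ are [−sonorant], [−voice], [+coronal], [−lateral], [−labial], [+consonantal], [+strident]. Since the list omits [continuant], [anterior] and [distributed] — which do distinguish the voiceless alveolar fricative from the voiceless postalveolar affricate — this pair collapses; all other pairs remain distinct.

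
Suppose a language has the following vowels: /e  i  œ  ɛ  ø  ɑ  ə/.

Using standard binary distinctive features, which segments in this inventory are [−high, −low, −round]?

e, ɛ, ə

Eliminate segments failing any feature: /i/ is [+high]; /œ, ø/ are [+round]; /ɑ/ is [+low]. The remaining /e, ɛ, ə/ satisfy [−high], [−low], [−round].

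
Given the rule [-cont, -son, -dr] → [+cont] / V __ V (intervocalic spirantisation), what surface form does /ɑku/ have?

/k/ satisfies [-cont, -son, -dr] and sits in V __ V. The [+continuant] counterpart of the voiceless velar stop is /x/. Other segments in /ɑku/ either fail the structural description or are not in the environment, so the surface form is [ɑxu].

[ɑxu]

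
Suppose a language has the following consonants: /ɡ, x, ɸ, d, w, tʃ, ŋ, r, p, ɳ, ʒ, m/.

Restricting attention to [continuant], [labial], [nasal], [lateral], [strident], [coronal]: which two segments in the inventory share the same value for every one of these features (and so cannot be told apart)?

On the given features, /ɸ/ and /w/ have an identical profile: [+continuant], [+labial], [−nasal], [−lateral], [−strident], [−coronal]. No other two segments in the inventory coincide on all 6 features. (They do differ in [sonorant], [voice], [round] and [dorsal], which are not among the given features.)

ɸ, w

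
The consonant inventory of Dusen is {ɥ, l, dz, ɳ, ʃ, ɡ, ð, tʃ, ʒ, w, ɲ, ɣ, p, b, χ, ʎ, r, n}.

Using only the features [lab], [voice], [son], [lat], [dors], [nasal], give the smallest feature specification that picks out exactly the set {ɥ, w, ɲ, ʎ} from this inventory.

Every target segment is [+sonorant], [+dorsal]; each remaining inventory member fails at least one of these. Each conjunct is needed — [+dorsal] alone would also admit /ɡ, ɣ, χ/; [+sonorant] alone would also admit /l, ɳ, r, n/ — and no other single listed feature has exactly this extension, so two is the minimum.

[+son, +dors]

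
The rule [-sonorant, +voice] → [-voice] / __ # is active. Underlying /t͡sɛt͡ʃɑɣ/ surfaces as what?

Only the final segment /ɣ/ is both word-final and matches the structural description. It is a voiced velar fricative, so [-sonorant, +voice] holds; changing it to [-voice] with all other features held fixed yields /x/ (voiceless velar fricative). No other segment meets both the structural description and the environment, so the output is [t͡sɛt͡ʃɑx].

[t͡sɛt͡ʃɑx]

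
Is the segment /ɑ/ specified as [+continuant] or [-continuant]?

/ɑ/ is the low back unrounded vowel. The feature [continuant] marks segments produced without complete oral closure; /ɑ/ has this property, so it is [+continuant].

[+continuant]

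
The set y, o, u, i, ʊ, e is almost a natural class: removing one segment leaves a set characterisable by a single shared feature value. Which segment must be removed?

ʊ

The remaining segments after removing /ʊ/ share [+tense]; /ʊ/ (high back rounded lax vowel) is [-tense]. For every other candidate removal, the leftover set fails to share any single feature value that the removed segment lacks.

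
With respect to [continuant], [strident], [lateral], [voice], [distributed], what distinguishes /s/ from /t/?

/s/ is the voiceless alveolar fricative and /t/ is the voiceless alveolar stop. Both are [-lateral], [-voice], [-distributed]. /s/ is [+continuant] while /t/ is [-continuant]; /s/ is [+strident] while /t/ is [-strident], so the distinguishing features are [continuant], [strident].

[continuant], [strident]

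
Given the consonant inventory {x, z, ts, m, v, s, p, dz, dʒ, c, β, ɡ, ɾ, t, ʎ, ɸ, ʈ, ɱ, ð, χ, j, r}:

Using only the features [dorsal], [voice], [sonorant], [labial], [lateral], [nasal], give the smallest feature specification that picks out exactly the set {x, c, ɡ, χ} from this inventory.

[−sonorant, +dorsal]

The class [−sonorant], [+dorsal] has exactly /x, c, ɡ, χ/ as its extension in this inventory. No smaller conjunction from the listed features achieves this: [+dorsal] alone would also admit /ʎ, j/; [−sonorant] alone would also admit /z, ts, v, s, …/; and checking the remaining single features turns up none with this extension.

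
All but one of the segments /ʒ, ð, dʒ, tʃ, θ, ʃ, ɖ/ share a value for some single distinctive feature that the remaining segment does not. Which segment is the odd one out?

ɖ

[distributed] groups all but one: /dʒ, ʒ, tʃ, ʃ, ð, θ/ share [+distributed] while /ɖ/ (voiced retroflex stop) alone is [−distributed]. Removing any other segment would not leave a single-feature class that excludes it.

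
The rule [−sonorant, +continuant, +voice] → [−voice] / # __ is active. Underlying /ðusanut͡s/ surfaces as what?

[θusanut͡s]

Only the initial segment /ð/ is both word-initial and matches the structural description. It is a voiced dental fricative, so [−sonorant, +continuant, +voice] holds; changing it to [−voice] with all other features held fixed yields /θ/ (voiceless dental fricative). No other segment meets both the structural description and the environment, so the output is [θusanut͡s].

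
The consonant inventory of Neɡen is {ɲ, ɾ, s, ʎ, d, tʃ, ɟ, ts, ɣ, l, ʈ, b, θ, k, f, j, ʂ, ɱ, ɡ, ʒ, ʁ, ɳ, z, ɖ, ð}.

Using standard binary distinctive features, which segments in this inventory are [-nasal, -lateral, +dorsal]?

Checking each segment against [-nasal], [-lateral], [+dorsal]: /ɟ/ (voiced palatal stop), /ɣ/ (voiced velar fricative), /k/ (voiceless velar stop), /j/ (palatal glide), /ɡ/ (voiced velar stop), /ʁ/ (voiced uvular fricative) satisfy every feature; every other segment in the inventory fails at least one.

ɟ, ɣ, k, j, ɡ, ʁ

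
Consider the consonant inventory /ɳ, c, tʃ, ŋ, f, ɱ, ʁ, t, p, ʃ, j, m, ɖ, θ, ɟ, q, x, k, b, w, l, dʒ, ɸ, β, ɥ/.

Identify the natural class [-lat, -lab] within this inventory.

ɳ, c, tʃ, ŋ, ʁ, t, ʃ, j, ɖ, θ, ɟ, q, x, k, dʒ

Checking each segment against [-lateral], [-labial]: /ɳ/ (retroflex nasal), /c/ (voiceless palatal stop), /tʃ/ (voiceless postalveolar affricate), /ŋ/ (velar nasal), /ʁ/ (voiced uvular fricative), /t/ (voiceless alveolar stop), among others, satisfy every feature; every other segment in the inventory fails at least one.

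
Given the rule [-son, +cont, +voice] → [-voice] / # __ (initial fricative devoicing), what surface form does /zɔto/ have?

/z/ satisfies [-son, +cont, +voice] and sits in # __. The [-voice] counterpart of the voiced alveolar fricative is /s/. Other segments in /zɔto/ either fail the structural description or are not in the environment, so the surface form is [sɔto].

[sɔto]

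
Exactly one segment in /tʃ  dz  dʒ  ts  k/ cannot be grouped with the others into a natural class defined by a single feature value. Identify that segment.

k

[delayed release] (equivalently [strident], [coronal], [dorsal]) groups all but one: /tʃ, ts, dz, dʒ/ share [+delayed release] while /k/ (voiceless velar stop) alone is [−delayed release]. Removing any other segment would not leave a single-feature class that excludes it.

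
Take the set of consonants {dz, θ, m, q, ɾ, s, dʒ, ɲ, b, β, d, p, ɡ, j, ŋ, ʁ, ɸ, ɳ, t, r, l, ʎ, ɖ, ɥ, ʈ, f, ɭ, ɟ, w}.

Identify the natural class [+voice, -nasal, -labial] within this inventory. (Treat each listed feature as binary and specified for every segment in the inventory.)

dz, ɾ, dʒ, d, ɡ, j, ʁ, r, l, ʎ, ɖ, ɭ, ɟ

Eliminate segments failing any feature: /θ, q, s, p, ɸ, t, ʈ, f/ are [-voice]; /m, ɲ, ŋ, ɳ/ are [+nasal]; /b, β, ɥ, w/ are [+labial]. The remaining /dz, ɾ, dʒ, d, ɡ, j, ʁ, r, l, ʎ, ɖ, ɭ, ɟ/ satisfy [+voice], [-nasal], [-labial].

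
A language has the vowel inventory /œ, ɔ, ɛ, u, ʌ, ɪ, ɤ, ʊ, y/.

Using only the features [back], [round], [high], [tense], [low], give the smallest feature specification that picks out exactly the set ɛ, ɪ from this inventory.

Every target segment is [−back], [−round]; each remaining inventory member fails at least one of these. Each conjunct is needed — [−round] alone would also admit /ʌ, ɤ/; [−back] alone would also admit /œ, y/ — and no other single listed feature has exactly this extension, so two is the minimum.

[−back, −round]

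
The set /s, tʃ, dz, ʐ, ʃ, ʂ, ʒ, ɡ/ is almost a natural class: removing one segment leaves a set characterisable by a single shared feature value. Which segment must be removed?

ɡ

[strident] (equivalently [coronal], [dorsal]) groups all but one: /tʃ, s, ʒ, ʃ, ʂ, ʐ, dz/ share [+strident] while /ɡ/ (voiced velar stop) alone is [-strident]. Removing any other segment would not leave a single-feature class that excludes it.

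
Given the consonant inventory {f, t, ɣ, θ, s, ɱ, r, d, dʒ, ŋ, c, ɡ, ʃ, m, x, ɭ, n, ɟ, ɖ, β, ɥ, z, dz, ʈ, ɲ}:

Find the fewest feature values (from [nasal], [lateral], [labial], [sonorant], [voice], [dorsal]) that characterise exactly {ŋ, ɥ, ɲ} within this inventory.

[+sonorant, +dorsal]

/ŋ, ɥ, ɲ/ are all [+sonorant], [+dorsal], and no other segment in the inventory matches both values. Dropping any one of them over-generates: [+dorsal] alone would also admit /ɣ, c, ɡ, x, …/; [+sonorant] alone would also admit /ɱ, r, m, ɭ, …/. No other single listed feature picks out exactly this set either, so fewer than two features will not do.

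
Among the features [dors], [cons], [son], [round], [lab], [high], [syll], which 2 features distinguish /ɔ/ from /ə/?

/ɔ/ is the mid back rounded lax vowel and /ə/ is the mid central vowel (schwa). Both are [+dorsal], [−consonantal], [+sonorant], [−high], [+syllabic]. /ɔ/ is [+labial] while /ə/ is [−labial]; /ɔ/ is [+round] while /ə/ is [−round], so the distinguishing features are [labial], [round].

[labial], [round]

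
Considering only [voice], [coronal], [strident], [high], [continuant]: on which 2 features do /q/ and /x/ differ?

[continuant], [high]

The two segments share [−voice], [−coronal], [−strident]. The only features from the list on which they differ: /q/ is [−continuant] while /x/ is [+continuant]; /q/ is [−high] while /x/ is [+high].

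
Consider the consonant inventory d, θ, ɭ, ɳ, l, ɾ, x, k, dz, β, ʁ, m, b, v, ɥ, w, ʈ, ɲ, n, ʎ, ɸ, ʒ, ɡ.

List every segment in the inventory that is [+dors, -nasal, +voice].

ʁ, ɥ, w, ʎ, ɡ

Among the inventory, the [+dorsal] segments are /x, k, ʁ, ɥ, w, ɲ, ʎ, ɡ/.
Among these, [-nasal] gives /x, k, ʁ, ɥ, w, ʎ, ɡ/.
Intersecting with [+voice] leaves /ʁ, ɥ, w, ʎ, ɡ/.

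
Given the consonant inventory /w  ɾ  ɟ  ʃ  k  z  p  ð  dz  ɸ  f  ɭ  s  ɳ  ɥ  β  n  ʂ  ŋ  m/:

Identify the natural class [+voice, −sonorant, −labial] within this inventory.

Among the inventory, the [+voice] segments are /w, ɾ, ɟ, z, ð, dz, ɭ, ɳ, ɥ, β, n, ŋ, m/.
Then [−sonorant] gives /ɟ, z, ð, dz, β/.
Then [−labial] leaves /ɟ, z, ð, dz/.

ɟ, z, ð, dz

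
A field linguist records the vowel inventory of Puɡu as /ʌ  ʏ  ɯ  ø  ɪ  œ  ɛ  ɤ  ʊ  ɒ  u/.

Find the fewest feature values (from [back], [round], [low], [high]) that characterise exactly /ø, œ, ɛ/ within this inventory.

The class [−high], [−back] has exactly /ø, œ, ɛ/ as its extension in this inventory. No smaller conjunction from the listed features achieves this: [−back] alone would also admit /ʏ, ɪ/; [−high] alone would also admit /ʌ, ɤ, ɒ/; and checking the remaining single features turns up none with this extension.

[−high, −back]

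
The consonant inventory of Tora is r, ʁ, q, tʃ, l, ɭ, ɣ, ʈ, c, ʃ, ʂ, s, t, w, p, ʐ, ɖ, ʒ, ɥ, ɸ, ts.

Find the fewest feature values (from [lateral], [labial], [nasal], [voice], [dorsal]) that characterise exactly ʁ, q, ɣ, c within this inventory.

The class [-labial], [+dorsal] has exactly /ʁ, q, ɣ, c/ as its extension in this inventory. No smaller conjunction from the listed features achieves this: [+dorsal] alone would also admit /w, ɥ/; [-labial] alone would also admit /r, tʃ, l, ɭ, …/; and checking the remaining single features turns up none with this extension.

[-labial, +dorsal]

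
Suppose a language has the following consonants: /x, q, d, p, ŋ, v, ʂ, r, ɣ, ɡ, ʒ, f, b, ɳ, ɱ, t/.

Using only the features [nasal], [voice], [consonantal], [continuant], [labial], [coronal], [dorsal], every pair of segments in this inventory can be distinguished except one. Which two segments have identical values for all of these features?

r, ʒ

Both /r/ and /ʒ/ are [−nasal], [+voice], [+consonantal], [+continuant], [−labial], [+coronal], [−dorsal]. Since the list omits [sonorant], [strident] and [anterior] — which do distinguish the alveolar trill from the voiced postalveolar fricative — this pair collapses; all other pairs remain distinct.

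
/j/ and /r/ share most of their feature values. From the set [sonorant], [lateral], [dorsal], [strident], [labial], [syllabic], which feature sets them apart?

/j/ (palatal glide) and /r/ (alveolar trill) agree on [+sonorant], [-lateral], [-strident], [-labial], [-syllabic]. They differ on [dorsal] (/j/ [+], /r/ [-]).

[dorsal]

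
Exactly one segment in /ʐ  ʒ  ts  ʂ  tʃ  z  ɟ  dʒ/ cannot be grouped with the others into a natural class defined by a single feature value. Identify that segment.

The remaining segments after removing /ɟ/ share [+strident]; /ɟ/ (voiced palatal stop) is [−strident]. For every other candidate removal, the leftover set fails to share any single feature value that the removed segment lacks.

ɟ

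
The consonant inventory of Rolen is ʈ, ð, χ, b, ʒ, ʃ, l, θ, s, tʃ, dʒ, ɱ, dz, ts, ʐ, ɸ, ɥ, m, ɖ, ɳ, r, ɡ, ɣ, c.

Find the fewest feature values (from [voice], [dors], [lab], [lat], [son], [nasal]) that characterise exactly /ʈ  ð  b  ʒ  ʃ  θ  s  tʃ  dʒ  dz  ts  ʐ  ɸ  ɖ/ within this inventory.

The class [−sonorant], [−dorsal] has exactly /ʈ, ð, b, ʒ, ʃ, θ, s, tʃ, dʒ, dz, ts, ʐ, ɸ, ɖ/ as its extension in this inventory. No smaller conjunction from the listed features achieves this: [−dorsal] alone would also admit /l, ɱ, m, ɳ, …/; [−sonorant] alone would also admit /χ, ɡ, ɣ, c/; and checking the remaining single features turns up none with this extension.

[−son, −dors]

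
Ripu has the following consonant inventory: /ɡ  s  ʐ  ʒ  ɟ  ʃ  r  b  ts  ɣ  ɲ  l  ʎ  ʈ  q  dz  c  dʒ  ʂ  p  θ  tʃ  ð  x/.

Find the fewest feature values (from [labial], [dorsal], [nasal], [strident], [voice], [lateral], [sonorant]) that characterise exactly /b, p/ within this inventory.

[+labial]

Every target segment is [+labial] and no other inventory member is, so one feature is enough.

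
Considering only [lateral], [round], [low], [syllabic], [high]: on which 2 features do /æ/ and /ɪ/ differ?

/æ/ is the low front unrounded vowel and /ɪ/ is the high front unrounded lax vowel. Both are [−lateral], [−round], [+syllabic]. /æ/ is [−high] while /ɪ/ is [+high]; /æ/ is [+low] while /ɪ/ is [−low], so the distinguishing features are [high], [low].

[high], [low]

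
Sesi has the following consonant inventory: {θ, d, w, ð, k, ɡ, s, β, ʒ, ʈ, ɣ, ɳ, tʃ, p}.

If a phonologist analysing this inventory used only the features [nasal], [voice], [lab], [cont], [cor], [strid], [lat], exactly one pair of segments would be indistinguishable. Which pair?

β, w

/β/ (voiced bilabial fricative) and /w/ (labial-velar glide) are both [−nasal], [+voice], [+labial], [+continuant], [−coronal], [−strident], [−lateral], so none of the listed features separates them. (They do differ in [sonorant], [round] and [dorsal], which are not among the given features.) Every other pair in the inventory differs on at least one listed feature.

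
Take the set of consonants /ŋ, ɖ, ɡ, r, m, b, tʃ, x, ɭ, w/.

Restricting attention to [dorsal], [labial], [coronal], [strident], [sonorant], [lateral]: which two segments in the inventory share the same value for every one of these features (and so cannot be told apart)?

x, ɡ

/x/ (voiceless velar fricative) and /ɡ/ (voiced velar stop) are both [+dorsal], [-labial], [-coronal], [-strident], [-sonorant], [-lateral], so none of the listed features separates them. (They do differ in [voice] and [continuant], which are not among the given features.) Every other pair in the inventory differs on at least one listed feature.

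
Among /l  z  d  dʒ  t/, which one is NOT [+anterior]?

dʒ

Every segment except /dʒ/ is [+anterior]. /dʒ/ (voiced postalveolar affricate) is [−anterior], so it is the exception.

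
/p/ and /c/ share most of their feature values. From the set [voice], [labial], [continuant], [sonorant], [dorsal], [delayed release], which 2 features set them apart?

[labial], [dorsal]

The two segments share [−voice], [−continuant], [−sonorant], [−delayed release]. The only features from the list on which they differ: /p/ is [+labial] while /c/ is [−labial]; /p/ is [−dorsal] while /c/ is [+dorsal].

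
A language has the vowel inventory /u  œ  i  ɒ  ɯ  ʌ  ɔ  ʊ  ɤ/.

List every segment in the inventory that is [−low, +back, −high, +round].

Eliminate segments failing any feature: /u, ɯ, ʊ/ are [+high]; /œ, i/ are [−back]; /ɒ/ is [+low]; /ʌ, ɤ/ are [−round]. The remaining /ɔ/ satisfy [−low], [+back], [−high], [+round].

ɔ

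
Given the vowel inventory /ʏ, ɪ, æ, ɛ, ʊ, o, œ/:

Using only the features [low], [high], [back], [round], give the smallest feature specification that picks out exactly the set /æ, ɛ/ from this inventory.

Every target segment is [−high], [−round]; each remaining inventory member fails at least one of these. Each conjunct is needed — [−round] alone would also admit /ɪ/; [−high] alone would also admit /o, œ/ — and no other single listed feature has exactly this extension, so two is the minimum.

[−high, −round]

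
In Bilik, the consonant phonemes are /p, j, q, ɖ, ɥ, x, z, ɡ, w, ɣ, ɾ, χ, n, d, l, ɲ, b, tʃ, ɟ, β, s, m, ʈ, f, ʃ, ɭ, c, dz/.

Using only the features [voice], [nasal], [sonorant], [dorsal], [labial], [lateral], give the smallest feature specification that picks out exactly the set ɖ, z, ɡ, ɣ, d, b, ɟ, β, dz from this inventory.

The class [−sonorant], [+voice] has exactly /ɖ, z, ɡ, ɣ, d, b, ɟ, β, dz/ as its extension in this inventory. No smaller conjunction from the listed features achieves this: [+voice] alone would also admit /j, ɥ, w, ɾ, …/; [−sonorant] alone would also admit /p, q, x, χ, …/; and checking the remaining single features turns up none with this extension.

[−sonorant, +voice]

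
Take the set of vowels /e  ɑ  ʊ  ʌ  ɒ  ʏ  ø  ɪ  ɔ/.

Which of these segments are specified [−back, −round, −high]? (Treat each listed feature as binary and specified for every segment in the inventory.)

Eliminate segments failing any feature: /ɑ, ʊ, ʌ, ɒ, ɔ/ are [+back]; /ʏ, ø/ are [+round]; /ɪ/ is [+high]. The remaining /e/ satisfy [−back], [−round], [−high].

e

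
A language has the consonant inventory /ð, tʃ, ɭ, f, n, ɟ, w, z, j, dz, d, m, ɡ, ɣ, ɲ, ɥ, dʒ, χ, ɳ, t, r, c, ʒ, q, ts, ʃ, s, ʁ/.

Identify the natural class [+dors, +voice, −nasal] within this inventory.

ɟ, w, j, ɡ, ɣ, ɥ, ʁ

Checking each segment against [+dorsal], [+voice], [−nasal]: /ɟ/ (voiced palatal stop), /w/ (labial-velar glide), /j/ (palatal glide), /ɡ/ (voiced velar stop), /ɣ/ (voiced velar fricative), /ɥ/ (labial-palatal glide), among others, satisfy every feature; every other segment in the inventory fails at least one.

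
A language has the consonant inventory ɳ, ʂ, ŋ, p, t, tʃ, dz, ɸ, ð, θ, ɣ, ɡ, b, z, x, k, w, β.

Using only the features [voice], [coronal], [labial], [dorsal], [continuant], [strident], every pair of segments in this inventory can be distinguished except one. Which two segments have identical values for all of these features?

ɡ, ŋ

On the given features, /ɡ/ and /ŋ/ have an identical profile: [+voice], [-coronal], [-labial], [+dorsal], [-continuant], [-strident]. No other two segments in the inventory coincide on all 6 features. (They do differ in [sonorant] and [nasal], which are not among the given features.)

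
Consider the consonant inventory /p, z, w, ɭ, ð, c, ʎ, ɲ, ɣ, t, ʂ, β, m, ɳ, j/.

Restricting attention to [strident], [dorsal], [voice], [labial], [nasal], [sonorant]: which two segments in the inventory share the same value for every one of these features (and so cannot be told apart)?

/ʎ/ (palatal lateral approximant) and /j/ (palatal glide) are both [-strident], [+dorsal], [+voice], [-labial], [-nasal], [+sonorant], so none of the listed features separates them. (They do differ in [lateral], which is not among the given features.) Every other pair in the inventory differs on at least one listed feature.

ʎ, j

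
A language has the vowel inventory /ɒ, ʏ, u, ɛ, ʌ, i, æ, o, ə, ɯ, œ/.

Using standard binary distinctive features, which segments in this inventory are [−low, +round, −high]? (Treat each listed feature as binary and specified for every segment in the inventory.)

Eliminate segments failing any feature: /ɒ, æ/ are [+low]; /ʏ, u/ are [+high]; /ɛ, ʌ, i, ə, ɯ/ are [−round]. The remaining /o, œ/ satisfy [−low], [+round], [−high].

o, œ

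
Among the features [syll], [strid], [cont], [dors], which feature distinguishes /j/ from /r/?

The two segments share [-syllabic], [-strident], [+continuant]. The only feature from the list on which they differ: /j/ is [+dorsal] while /r/ is [-dorsal].

[dorsal]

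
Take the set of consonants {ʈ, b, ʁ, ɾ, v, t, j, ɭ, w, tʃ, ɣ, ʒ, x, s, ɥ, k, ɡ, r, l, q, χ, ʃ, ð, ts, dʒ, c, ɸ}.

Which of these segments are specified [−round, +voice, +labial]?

b, v

Checking each segment against [−round], [+voice], [+labial]: /b/ (voiced bilabial stop), /v/ (voiced labiodental fricative) satisfy every feature; every other segment in the inventory fails at least one.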